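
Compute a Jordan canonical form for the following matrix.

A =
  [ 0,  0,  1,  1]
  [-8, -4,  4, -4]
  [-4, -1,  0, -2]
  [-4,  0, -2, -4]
J_3(-2) ⊕ J_1(-2)

The characteristic polynomial is
  det(x·I − A) = x^4 + 8*x^3 + 24*x^2 + 32*x + 16 = (x + 2)^4

Eigenvalues and multiplicities (the geometric multiplicity of λ is n − rank(A − λI), which equals the number of Jordan blocks for λ):
  λ = -2: algebraic multiplicity = 4, geometric multiplicity = 2

Determining the block sizes for each eigenvalue:
  λ = -2: with am = 4 and gm = 2, the partition is not yet determined (e.g. several partitions of 4 into 2 parts exist). Let N = A − (-2)·I. Computing rank(N^1) = 2, rank(N^2) = 1, rank(N^3) = 0; the number of blocks of size ≥ j is rank(N^{j−1}) − rank(N^j), giving [2, 1, 1]. So we have 1 block(s) of size 3, 1 block(s) of size 1 → block sizes [3, 1]

Assembling the blocks gives a Jordan form
J =
  [-2,  1,  0,  0]
  [ 0, -2,  1,  0]
  [ 0,  0, -2,  0]
  [ 0,  0,  0, -2]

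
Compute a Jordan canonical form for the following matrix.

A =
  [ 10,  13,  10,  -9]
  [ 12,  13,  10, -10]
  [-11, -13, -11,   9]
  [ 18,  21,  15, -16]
J_3(-1) ⊕ J_1(-1)

The characteristic polynomial is
  det(x·I − A) = x^4 + 4*x^3 + 6*x^2 + 4*x + 1 = (x + 1)^4

Eigenvalues and multiplicities (the geometric multiplicity of λ is n − rank(A − λI), which equals the number of Jordan blocks for λ):
  λ = -1: algebraic multiplicity = 4, geometric multiplicity = 2

Determining the block sizes for each eigenvalue:
  λ = -1: with am = 4 and gm = 2, the partition is not yet determined (e.g. several partitions of 4 into 2 parts exist). Let N = A − (-1)·I. Computing rank(N^1) = 2, rank(N^2) = 1, rank(N^3) = 0; the number of blocks of size ≥ j is rank(N^{j−1}) − rank(N^j), giving [2, 1, 1]. So we have 1 block(s) of size 3, 1 block(s) of size 1 → block sizes [3, 1]

Assembling the blocks gives a Jordan form
J =
  [-1,  1,  0,  0]
  [ 0, -1,  1,  0]
  [ 0,  0, -1,  0]
  [ 0,  0,  0, -1]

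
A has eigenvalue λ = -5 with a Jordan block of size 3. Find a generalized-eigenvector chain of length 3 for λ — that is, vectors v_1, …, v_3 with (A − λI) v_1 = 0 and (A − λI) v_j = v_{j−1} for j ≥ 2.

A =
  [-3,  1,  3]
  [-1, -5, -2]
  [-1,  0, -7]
A Jordan chain for λ = -5 of length 3:
v_1 = (2, -1, -1)ᵀ
v_2 = (1, 0, 0)ᵀ
v_3 = (0, 1, 0)ᵀ

Let N = A − (-5)·I. We want v_3 with N^3 v_3 = 0 but N^2 v_3 ≠ 0; then v_{j-1} := N · v_j for j = 3, …, 2.

Pick v_3 = (0, 1, 0)ᵀ.
Then v_2 = N · v_3 = (1, 0, 0)ᵀ.
Then v_1 = N · v_2 = (2, -1, -1)ᵀ.

Sanity check: (A − (-5)·I) v_1 = (0, 0, 0)ᵀ = 0. ✓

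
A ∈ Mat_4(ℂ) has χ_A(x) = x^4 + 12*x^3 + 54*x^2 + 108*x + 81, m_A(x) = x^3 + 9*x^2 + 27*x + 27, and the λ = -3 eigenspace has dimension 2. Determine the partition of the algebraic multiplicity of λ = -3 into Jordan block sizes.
Block sizes for λ = -3: [3, 1]

Step 1 — from the characteristic polynomial, algebraic multiplicity of λ = -3 is 4. From dim ker(A − (-3)·I) = 2, there are exactly 2 Jordan blocks for λ = -3.
Step 2 — from the minimal polynomial, the factor (x + 3)^3 tells us the largest block for λ = -3 has size 3.
Step 3 — with total size 4, 2 blocks, and largest block 3, the block sizes (in nonincreasing order) are [3, 1].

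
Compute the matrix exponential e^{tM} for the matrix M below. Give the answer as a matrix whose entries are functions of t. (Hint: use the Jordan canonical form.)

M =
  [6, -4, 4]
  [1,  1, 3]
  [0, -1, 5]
e^{tM} =
  [2*t*exp(4*t) + exp(4*t), -4*t*exp(4*t), 4*t*exp(4*t)]
  [-t^2*exp(4*t)/2 + t*exp(4*t), t^2*exp(4*t) - 3*t*exp(4*t) + exp(4*t), -t^2*exp(4*t) + 3*t*exp(4*t)]
  [-t^2*exp(4*t)/2, t^2*exp(4*t) - t*exp(4*t), -t^2*exp(4*t) + t*exp(4*t) + exp(4*t)]

Strategy: write M = P · J · P⁻¹ where J is a Jordan canonical form, so e^{tM} = P · e^{tJ} · P⁻¹, and e^{tJ} can be computed block-by-block.

M has Jordan form
J =
  [4, 1, 0]
  [0, 4, 1]
  [0, 0, 4]
(up to reordering of blocks).

Per-block formulas:
  For a 3×3 Jordan block J_3(4): exp(t · J_3(4)) = e^(4t)·(I + t·N + (t^2/2)·N^2), where N is the 3×3 nilpotent shift.

After assembling e^{tJ} and conjugating by P, we get:

e^{tM} =
  [2*t*exp(4*t) + exp(4*t), -4*t*exp(4*t), 4*t*exp(4*t)]
  [-t^2*exp(4*t)/2 + t*exp(4*t), t^2*exp(4*t) - 3*t*exp(4*t) + exp(4*t), -t^2*exp(4*t) + 3*t*exp(4*t)]
  [-t^2*exp(4*t)/2, t^2*exp(4*t) - t*exp(4*t), -t^2*exp(4*t) + t*exp(4*t) + exp(4*t)]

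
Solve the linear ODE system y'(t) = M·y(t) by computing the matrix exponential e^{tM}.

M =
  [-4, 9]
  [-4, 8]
e^{tM} =
  [-6*t*exp(2*t) + exp(2*t), 9*t*exp(2*t)]
  [-4*t*exp(2*t), 6*t*exp(2*t) + exp(2*t)]

Strategy: write M = P · J · P⁻¹ where J is a Jordan canonical form, so e^{tM} = P · e^{tJ} · P⁻¹, and e^{tJ} can be computed block-by-block.

M has Jordan form
J =
  [2, 1]
  [0, 2]
(up to reordering of blocks).

Per-block formulas:
  For a 2×2 Jordan block J_2(2): exp(t · J_2(2)) = e^(2t)·(I + t·N), where N is the 2×2 nilpotent shift.

After assembling e^{tJ} and conjugating by P, we get:

e^{tM} =
  [-6*t*exp(2*t) + exp(2*t), 9*t*exp(2*t)]
  [-4*t*exp(2*t), 6*t*exp(2*t) + exp(2*t)]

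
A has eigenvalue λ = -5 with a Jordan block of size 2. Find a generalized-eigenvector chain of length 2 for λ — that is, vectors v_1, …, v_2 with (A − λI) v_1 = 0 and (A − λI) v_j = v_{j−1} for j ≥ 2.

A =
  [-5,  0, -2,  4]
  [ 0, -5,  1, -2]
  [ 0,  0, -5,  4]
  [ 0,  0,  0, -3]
A Jordan chain for λ = -5 of length 2:
v_1 = (-2, 1, 0, 0)ᵀ
v_2 = (0, 0, 1, 0)ᵀ

Let N = A − (-5)·I. We want v_2 with N^2 v_2 = 0 but N^1 v_2 ≠ 0; then v_{j-1} := N · v_j for j = 2, …, 2.

Pick v_2 = (0, 0, 1, 0)ᵀ.
Then v_1 = N · v_2 = (-2, 1, 0, 0)ᵀ.

Sanity check: (A − (-5)·I) v_1 = (0, 0, 0, 0)ᵀ = 0. ✓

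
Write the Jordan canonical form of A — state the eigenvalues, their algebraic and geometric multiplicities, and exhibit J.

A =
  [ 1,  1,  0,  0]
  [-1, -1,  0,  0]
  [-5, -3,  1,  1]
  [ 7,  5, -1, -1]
J_2(0) ⊕ J_2(0)

The characteristic polynomial is
  det(x·I − A) = x^4

Eigenvalues and multiplicities (the geometric multiplicity of λ is n − rank(A − λI), which equals the number of Jordan blocks for λ):
  λ = 0: algebraic multiplicity = 4, geometric multiplicity = 2

Determining the block sizes for each eigenvalue:
  λ = 0: with am = 4 and gm = 2, the partition is not yet determined (e.g. several partitions of 4 into 2 parts exist). Let N = A − (0)·I. Computing rank(N^1) = 2, rank(N^2) = 0; the number of blocks of size ≥ j is rank(N^{j−1}) − rank(N^j), giving [2, 2]. So we have 2 block(s) of size 2 → block sizes [2, 2]

Assembling the blocks gives a Jordan form
J =
  [0, 1, 0, 0]
  [0, 0, 0, 0]
  [0, 0, 0, 1]
  [0, 0, 0, 0]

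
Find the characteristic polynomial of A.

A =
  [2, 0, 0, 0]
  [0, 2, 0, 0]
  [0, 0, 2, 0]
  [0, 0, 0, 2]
x^4 - 8*x^3 + 24*x^2 - 32*x + 16

Expanding det(x·I − A) (e.g. by cofactor expansion or by noting that A is similar to its Jordan form J, which has the same characteristic polynomial as A) gives
  χ_A(x) = x^4 - 8*x^3 + 24*x^2 - 32*x + 16
which factors as (x - 2)^4. The eigenvalues (with algebraic multiplicities) are λ = 2 with multiplicity 4.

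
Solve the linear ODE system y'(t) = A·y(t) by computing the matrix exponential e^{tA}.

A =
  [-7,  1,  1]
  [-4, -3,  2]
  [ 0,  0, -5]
e^{tA} =
  [-2*t*exp(-5*t) + exp(-5*t), t*exp(-5*t), t*exp(-5*t)]
  [-4*t*exp(-5*t), 2*t*exp(-5*t) + exp(-5*t), 2*t*exp(-5*t)]
  [0, 0, exp(-5*t)]

Strategy: write A = P · J · P⁻¹ where J is a Jordan canonical form, so e^{tA} = P · e^{tJ} · P⁻¹, and e^{tJ} can be computed block-by-block.

A has Jordan form
J =
  [-5,  1,  0]
  [ 0, -5,  0]
  [ 0,  0, -5]
(up to reordering of blocks).

Per-block formulas:
  For a 1×1 block at λ = -5: exp(t · [-5]) = [e^(-5t)].
  For a 2×2 Jordan block J_2(-5): exp(t · J_2(-5)) = e^(-5t)·(I + t·N), where N is the 2×2 nilpotent shift.

After assembling e^{tJ} and conjugating by P, we get:

e^{tA} =
  [-2*t*exp(-5*t) + exp(-5*t), t*exp(-5*t), t*exp(-5*t)]
  [-4*t*exp(-5*t), 2*t*exp(-5*t) + exp(-5*t), 2*t*exp(-5*t)]
  [0, 0, exp(-5*t)]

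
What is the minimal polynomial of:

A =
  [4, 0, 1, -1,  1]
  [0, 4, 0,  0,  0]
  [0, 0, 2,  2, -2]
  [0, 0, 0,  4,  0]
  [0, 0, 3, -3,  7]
x^2 - 9*x + 20

The characteristic polynomial is χ_A(x) = (x - 5)*(x - 4)^4, so the eigenvalues are known. The minimal polynomial is
  m_A(x) = Π_λ (x − λ)^{k_λ}
where k_λ is the size of the *largest* Jordan block for λ (equivalently, the smallest k with (A − λI)^k v = 0 for every generalised eigenvector v of λ).

  λ = 4: largest Jordan block has size 1, contributing (x − 4)
  λ = 5: largest Jordan block has size 1, contributing (x − 5)

So m_A(x) = (x - 5)*(x - 4) = x^2 - 9*x + 20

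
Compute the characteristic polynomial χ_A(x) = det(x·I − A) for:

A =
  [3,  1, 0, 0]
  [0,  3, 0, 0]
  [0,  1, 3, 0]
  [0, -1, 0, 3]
x^4 - 12*x^3 + 54*x^2 - 108*x + 81

Expanding det(x·I − A) (e.g. by cofactor expansion or by noting that A is similar to its Jordan form J, which has the same characteristic polynomial as A) gives
  χ_A(x) = x^4 - 12*x^3 + 54*x^2 - 108*x + 81
which factors as (x - 3)^4. The eigenvalues (with algebraic multiplicities) are λ = 3 with multiplicity 4.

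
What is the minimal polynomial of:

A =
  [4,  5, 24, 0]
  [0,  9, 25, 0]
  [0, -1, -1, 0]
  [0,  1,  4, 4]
x^3 - 12*x^2 + 48*x - 64

The characteristic polynomial is χ_A(x) = (x - 4)^4, so the eigenvalues are known. The minimal polynomial is
  m_A(x) = Π_λ (x − λ)^{k_λ}
where k_λ is the size of the *largest* Jordan block for λ (equivalently, the smallest k with (A − λI)^k v = 0 for every generalised eigenvector v of λ).

  λ = 4: largest Jordan block has size 3, contributing (x − 4)^3

So m_A(x) = (x - 4)^3 = x^3 - 12*x^2 + 48*x - 64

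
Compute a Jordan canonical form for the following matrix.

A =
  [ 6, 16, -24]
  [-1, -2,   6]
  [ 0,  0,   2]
J_2(2) ⊕ J_1(2)

The characteristic polynomial is
  det(x·I − A) = x^3 - 6*x^2 + 12*x - 8 = (x - 2)^3

Eigenvalues and multiplicities (the geometric multiplicity of λ is n − rank(A − λI), which equals the number of Jordan blocks for λ):
  λ = 2: algebraic multiplicity = 3, geometric multiplicity = 2

Determining the block sizes for each eigenvalue:
  λ = 2: 2 blocks summing to 3 forces exactly one block of size 2 and the rest size 1 → block sizes [2, 1]

Assembling the blocks gives a Jordan form
J =
  [2, 1, 0]
  [0, 2, 0]
  [0, 0, 2]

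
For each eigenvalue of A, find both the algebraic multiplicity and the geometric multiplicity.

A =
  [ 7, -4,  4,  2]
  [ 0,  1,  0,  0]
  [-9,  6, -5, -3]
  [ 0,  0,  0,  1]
λ = 1: alg = 4, geom = 3

Step 1 — factor the characteristic polynomial to read off the algebraic multiplicities:
  χ_A(x) = (x - 1)^4

Step 2 — compute geometric multiplicities via the rank-nullity identity g(λ) = n − rank(A − λI):
  rank(A − (1)·I) = 1, so dim ker(A − (1)·I) = n − 1 = 3

Summary:
  λ = 1: algebraic multiplicity = 4, geometric multiplicity = 3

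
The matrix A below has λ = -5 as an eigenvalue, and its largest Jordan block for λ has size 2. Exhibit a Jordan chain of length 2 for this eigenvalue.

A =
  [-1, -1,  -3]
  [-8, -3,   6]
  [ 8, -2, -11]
A Jordan chain for λ = -5 of length 2:
v_1 = (4, -8, 8)ᵀ
v_2 = (1, 0, 0)ᵀ

Let N = A − (-5)·I. We want v_2 with N^2 v_2 = 0 but N^1 v_2 ≠ 0; then v_{j-1} := N · v_j for j = 2, …, 2.

Pick v_2 = (1, 0, 0)ᵀ.
Then v_1 = N · v_2 = (4, -8, 8)ᵀ.

Sanity check: (A − (-5)·I) v_1 = (0, 0, 0)ᵀ = 0. ✓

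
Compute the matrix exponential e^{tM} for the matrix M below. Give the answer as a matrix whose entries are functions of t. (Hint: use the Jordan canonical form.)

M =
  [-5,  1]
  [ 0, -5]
e^{tM} =
  [exp(-5*t), t*exp(-5*t)]
  [0, exp(-5*t)]

Strategy: write M = P · J · P⁻¹ where J is a Jordan canonical form, so e^{tM} = P · e^{tJ} · P⁻¹, and e^{tJ} can be computed block-by-block.

M has Jordan form
J =
  [-5,  1]
  [ 0, -5]
(up to reordering of blocks).

Per-block formulas:
  For a 2×2 Jordan block J_2(-5): exp(t · J_2(-5)) = e^(-5t)·(I + t·N), where N is the 2×2 nilpotent shift.

After assembling e^{tJ} and conjugating by P, we get:

e^{tM} =
  [exp(-5*t), t*exp(-5*t)]
  [0, exp(-5*t)]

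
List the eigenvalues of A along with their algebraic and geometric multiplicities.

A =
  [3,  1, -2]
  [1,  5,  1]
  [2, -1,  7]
λ = 5: alg = 3, geom = 1

Step 1 — factor the characteristic polynomial to read off the algebraic multiplicities:
  χ_A(x) = (x - 5)^3

Step 2 — compute geometric multiplicities via the rank-nullity identity g(λ) = n − rank(A − λI):
  rank(A − (5)·I) = 2, so dim ker(A − (5)·I) = n − 2 = 1

Summary:
  λ = 5: algebraic multiplicity = 3, geometric multiplicity = 1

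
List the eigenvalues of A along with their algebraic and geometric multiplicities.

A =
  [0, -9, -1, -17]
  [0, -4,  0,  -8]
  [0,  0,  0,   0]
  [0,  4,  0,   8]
λ = 0: alg = 3, geom = 2; λ = 4: alg = 1, geom = 1

Step 1 — factor the characteristic polynomial to read off the algebraic multiplicities:
  χ_A(x) = x^3*(x - 4)

Step 2 — compute geometric multiplicities via the rank-nullity identity g(λ) = n − rank(A − λI):
  rank(A − (0)·I) = 2, so dim ker(A − (0)·I) = n − 2 = 2
  rank(A − (4)·I) = 3, so dim ker(A − (4)·I) = n − 3 = 1

Summary:
  λ = 0: algebraic multiplicity = 3, geometric multiplicity = 2
  λ = 4: algebraic multiplicity = 1, geometric multiplicity = 1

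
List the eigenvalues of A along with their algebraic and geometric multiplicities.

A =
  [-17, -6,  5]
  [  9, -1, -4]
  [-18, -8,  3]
λ = -5: alg = 3, geom = 1

Step 1 — factor the characteristic polynomial to read off the algebraic multiplicities:
  χ_A(x) = (x + 5)^3

Step 2 — compute geometric multiplicities via the rank-nullity identity g(λ) = n − rank(A − λI):
  rank(A − (-5)·I) = 2, so dim ker(A − (-5)·I) = n − 2 = 1

Summary:
  λ = -5: algebraic multiplicity = 3, geometric multiplicity = 1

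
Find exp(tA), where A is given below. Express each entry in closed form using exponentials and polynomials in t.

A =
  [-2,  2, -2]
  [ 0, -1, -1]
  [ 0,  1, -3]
e^{tA} =
  [exp(-2*t), 2*t*exp(-2*t), -2*t*exp(-2*t)]
  [0, t*exp(-2*t) + exp(-2*t), -t*exp(-2*t)]
  [0, t*exp(-2*t), -t*exp(-2*t) + exp(-2*t)]

Strategy: write A = P · J · P⁻¹ where J is a Jordan canonical form, so e^{tA} = P · e^{tJ} · P⁻¹, and e^{tJ} can be computed block-by-block.

A has Jordan form
J =
  [-2,  1,  0]
  [ 0, -2,  0]
  [ 0,  0, -2]
(up to reordering of blocks).

Per-block formulas:
  For a 2×2 Jordan block J_2(-2): exp(t · J_2(-2)) = e^(-2t)·(I + t·N), where N is the 2×2 nilpotent shift.
  For a 1×1 block at λ = -2: exp(t · [-2]) = [e^(-2t)].

After assembling e^{tJ} and conjugating by P, we get:

e^{tA} =
  [exp(-2*t), 2*t*exp(-2*t), -2*t*exp(-2*t)]
  [0, t*exp(-2*t) + exp(-2*t), -t*exp(-2*t)]
  [0, t*exp(-2*t), -t*exp(-2*t) + exp(-2*t)]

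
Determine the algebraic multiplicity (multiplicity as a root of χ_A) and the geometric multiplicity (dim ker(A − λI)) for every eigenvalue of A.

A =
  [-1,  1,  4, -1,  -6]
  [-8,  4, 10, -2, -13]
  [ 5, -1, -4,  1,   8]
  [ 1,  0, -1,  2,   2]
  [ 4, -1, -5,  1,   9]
λ = 2: alg = 5, geom = 2

Step 1 — factor the characteristic polynomial to read off the algebraic multiplicities:
  χ_A(x) = (x - 2)^5

Step 2 — compute geometric multiplicities via the rank-nullity identity g(λ) = n − rank(A − λI):
  rank(A − (2)·I) = 3, so dim ker(A − (2)·I) = n − 3 = 2

Summary:
  λ = 2: algebraic multiplicity = 5, geometric multiplicity = 2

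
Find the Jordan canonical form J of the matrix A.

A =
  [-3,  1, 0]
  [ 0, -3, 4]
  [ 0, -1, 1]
J_1(-3) ⊕ J_2(-1)

The characteristic polynomial is
  det(x·I − A) = x^3 + 5*x^2 + 7*x + 3 = (x + 1)^2*(x + 3)

Eigenvalues and multiplicities (the geometric multiplicity of λ is n − rank(A − λI), which equals the number of Jordan blocks for λ):
  λ = -3: algebraic multiplicity = 1, geometric multiplicity = 1
  λ = -1: algebraic multiplicity = 2, geometric multiplicity = 1

Determining the block sizes for each eigenvalue:
  λ = -3: one block (gm = 1), so the single block has size am = 1 → block sizes [1]
  λ = -1: one block (gm = 1), so the single block has size am = 2 → block sizes [2]

Assembling the blocks gives a Jordan form
J =
  [-3,  0,  0]
  [ 0, -1,  1]
  [ 0,  0, -1]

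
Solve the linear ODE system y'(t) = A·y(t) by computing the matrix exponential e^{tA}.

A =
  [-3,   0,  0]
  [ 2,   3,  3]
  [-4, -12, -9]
e^{tA} =
  [exp(-3*t), 0, 0]
  [2*t*exp(-3*t), 6*t*exp(-3*t) + exp(-3*t), 3*t*exp(-3*t)]
  [-4*t*exp(-3*t), -12*t*exp(-3*t), -6*t*exp(-3*t) + exp(-3*t)]

Strategy: write A = P · J · P⁻¹ where J is a Jordan canonical form, so e^{tA} = P · e^{tJ} · P⁻¹, and e^{tJ} can be computed block-by-block.

A has Jordan form
J =
  [-3,  1,  0]
  [ 0, -3,  0]
  [ 0,  0, -3]
(up to reordering of blocks).

Per-block formulas:
  For a 1×1 block at λ = -3: exp(t · [-3]) = [e^(-3t)].
  For a 2×2 Jordan block J_2(-3): exp(t · J_2(-3)) = e^(-3t)·(I + t·N), where N is the 2×2 nilpotent shift.

After assembling e^{tJ} and conjugating by P, we get:

e^{tA} =
  [exp(-3*t), 0, 0]
  [2*t*exp(-3*t), 6*t*exp(-3*t) + exp(-3*t), 3*t*exp(-3*t)]
  [-4*t*exp(-3*t), -12*t*exp(-3*t), -6*t*exp(-3*t) + exp(-3*t)]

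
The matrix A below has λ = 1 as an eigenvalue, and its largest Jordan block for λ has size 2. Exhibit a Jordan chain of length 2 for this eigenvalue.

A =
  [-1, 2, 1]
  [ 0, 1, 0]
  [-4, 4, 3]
A Jordan chain for λ = 1 of length 2:
v_1 = (-2, 0, -4)ᵀ
v_2 = (1, 0, 0)ᵀ

Let N = A − (1)·I. We want v_2 with N^2 v_2 = 0 but N^1 v_2 ≠ 0; then v_{j-1} := N · v_j for j = 2, …, 2.

Pick v_2 = (1, 0, 0)ᵀ.
Then v_1 = N · v_2 = (-2, 0, -4)ᵀ.

Sanity check: (A − (1)·I) v_1 = (0, 0, 0)ᵀ = 0. ✓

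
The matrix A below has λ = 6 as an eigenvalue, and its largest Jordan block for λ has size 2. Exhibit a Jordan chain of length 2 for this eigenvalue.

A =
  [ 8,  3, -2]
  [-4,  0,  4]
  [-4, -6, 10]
A Jordan chain for λ = 6 of length 2:
v_1 = (2, -4, -4)ᵀ
v_2 = (1, 0, 0)ᵀ

Let N = A − (6)·I. We want v_2 with N^2 v_2 = 0 but N^1 v_2 ≠ 0; then v_{j-1} := N · v_j for j = 2, …, 2.

Pick v_2 = (1, 0, 0)ᵀ.
Then v_1 = N · v_2 = (2, -4, -4)ᵀ.

Sanity check: (A − (6)·I) v_1 = (0, 0, 0)ᵀ = 0. ✓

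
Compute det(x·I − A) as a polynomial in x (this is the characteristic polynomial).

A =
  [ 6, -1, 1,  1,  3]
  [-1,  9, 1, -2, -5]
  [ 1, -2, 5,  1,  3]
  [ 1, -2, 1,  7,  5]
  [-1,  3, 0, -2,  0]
x^5 - 27*x^4 + 291*x^3 - 1565*x^2 + 4200*x - 4500

Expanding det(x·I − A) (e.g. by cofactor expansion or by noting that A is similar to its Jordan form J, which has the same characteristic polynomial as A) gives
  χ_A(x) = x^5 - 27*x^4 + 291*x^3 - 1565*x^2 + 4200*x - 4500
which factors as (x - 6)^2*(x - 5)^3. The eigenvalues (with algebraic multiplicities) are λ = 5 with multiplicity 3, λ = 6 with multiplicity 2.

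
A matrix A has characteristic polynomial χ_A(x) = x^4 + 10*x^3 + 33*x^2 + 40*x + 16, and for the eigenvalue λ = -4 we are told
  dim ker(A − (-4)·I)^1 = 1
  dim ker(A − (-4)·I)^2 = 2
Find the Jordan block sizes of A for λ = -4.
Block sizes for λ = -4: [2]

From the dimensions of kernels of powers, the number of Jordan blocks of size at least j is d_j − d_{j−1} where d_j = dim ker(N^j) (with d_0 = 0). Computing the differences gives [1, 1].
The number of blocks of size exactly k is (#blocks of size ≥ k) − (#blocks of size ≥ k + 1), so the partition is: 1 block(s) of size 2.
In nonincreasing order the block sizes are [2].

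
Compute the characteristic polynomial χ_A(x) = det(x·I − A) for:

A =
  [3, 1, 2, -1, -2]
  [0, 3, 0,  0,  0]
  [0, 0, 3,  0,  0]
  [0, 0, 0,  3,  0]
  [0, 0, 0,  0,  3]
x^5 - 15*x^4 + 90*x^3 - 270*x^2 + 405*x - 243

Expanding det(x·I − A) (e.g. by cofactor expansion or by noting that A is similar to its Jordan form J, which has the same characteristic polynomial as A) gives
  χ_A(x) = x^5 - 15*x^4 + 90*x^3 - 270*x^2 + 405*x - 243
which factors as (x - 3)^5. The eigenvalues (with algebraic multiplicities) are λ = 3 with multiplicity 5.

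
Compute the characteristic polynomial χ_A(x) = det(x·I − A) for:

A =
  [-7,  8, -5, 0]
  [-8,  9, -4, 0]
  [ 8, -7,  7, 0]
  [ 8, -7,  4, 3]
x^4 - 12*x^3 + 54*x^2 - 108*x + 81

Expanding det(x·I − A) (e.g. by cofactor expansion or by noting that A is similar to its Jordan form J, which has the same characteristic polynomial as A) gives
  χ_A(x) = x^4 - 12*x^3 + 54*x^2 - 108*x + 81
which factors as (x - 3)^4. The eigenvalues (with algebraic multiplicities) are λ = 3 with multiplicity 4.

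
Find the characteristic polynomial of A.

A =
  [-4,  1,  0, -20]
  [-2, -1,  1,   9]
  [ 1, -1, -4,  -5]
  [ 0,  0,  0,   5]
x^4 + 4*x^3 - 18*x^2 - 108*x - 135

Expanding det(x·I − A) (e.g. by cofactor expansion or by noting that A is similar to its Jordan form J, which has the same characteristic polynomial as A) gives
  χ_A(x) = x^4 + 4*x^3 - 18*x^2 - 108*x - 135
which factors as (x - 5)*(x + 3)^3. The eigenvalues (with algebraic multiplicities) are λ = -3 with multiplicity 3, λ = 5 with multiplicity 1.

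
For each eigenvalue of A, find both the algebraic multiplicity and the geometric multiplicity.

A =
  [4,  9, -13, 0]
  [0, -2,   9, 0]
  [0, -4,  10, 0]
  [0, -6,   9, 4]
λ = 4: alg = 4, geom = 2

Step 1 — factor the characteristic polynomial to read off the algebraic multiplicities:
  χ_A(x) = (x - 4)^4

Step 2 — compute geometric multiplicities via the rank-nullity identity g(λ) = n − rank(A − λI):
  rank(A − (4)·I) = 2, so dim ker(A − (4)·I) = n − 2 = 2

Summary:
  λ = 4: algebraic multiplicity = 4, geometric multiplicity = 2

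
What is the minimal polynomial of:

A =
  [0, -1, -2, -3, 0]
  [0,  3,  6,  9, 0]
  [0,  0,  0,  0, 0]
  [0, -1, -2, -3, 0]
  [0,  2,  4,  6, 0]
x^2

The characteristic polynomial is χ_A(x) = x^5, so the eigenvalues are known. The minimal polynomial is
  m_A(x) = Π_λ (x − λ)^{k_λ}
where k_λ is the size of the *largest* Jordan block for λ (equivalently, the smallest k with (A − λI)^k v = 0 for every generalised eigenvector v of λ).

  λ = 0: largest Jordan block has size 2, contributing (x − 0)^2

So m_A(x) = x^2 = x^2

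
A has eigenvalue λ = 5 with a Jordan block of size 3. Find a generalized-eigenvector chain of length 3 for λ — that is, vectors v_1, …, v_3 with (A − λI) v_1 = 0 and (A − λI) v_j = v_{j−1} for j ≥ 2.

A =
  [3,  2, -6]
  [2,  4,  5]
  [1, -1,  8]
A Jordan chain for λ = 5 of length 3:
v_1 = (2, -1, -1)ᵀ
v_2 = (-2, 2, 1)ᵀ
v_3 = (1, 0, 0)ᵀ

Let N = A − (5)·I. We want v_3 with N^3 v_3 = 0 but N^2 v_3 ≠ 0; then v_{j-1} := N · v_j for j = 3, …, 2.

Pick v_3 = (1, 0, 0)ᵀ.
Then v_2 = N · v_3 = (-2, 2, 1)ᵀ.
Then v_1 = N · v_2 = (2, -1, -1)ᵀ.

Sanity check: (A − (5)·I) v_1 = (0, 0, 0)ᵀ = 0. ✓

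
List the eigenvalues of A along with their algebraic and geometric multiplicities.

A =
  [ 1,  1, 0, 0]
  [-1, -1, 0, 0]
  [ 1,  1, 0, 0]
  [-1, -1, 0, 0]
λ = 0: alg = 4, geom = 3

Step 1 — factor the characteristic polynomial to read off the algebraic multiplicities:
  χ_A(x) = x^4

Step 2 — compute geometric multiplicities via the rank-nullity identity g(λ) = n − rank(A − λI):
  rank(A − (0)·I) = 1, so dim ker(A − (0)·I) = n − 1 = 3

Summary:
  λ = 0: algebraic multiplicity = 4, geometric multiplicity = 3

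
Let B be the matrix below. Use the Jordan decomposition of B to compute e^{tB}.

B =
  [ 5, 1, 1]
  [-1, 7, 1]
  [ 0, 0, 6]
e^{tB} =
  [-t*exp(6*t) + exp(6*t), t*exp(6*t), t*exp(6*t)]
  [-t*exp(6*t), t*exp(6*t) + exp(6*t), t*exp(6*t)]
  [0, 0, exp(6*t)]

Strategy: write B = P · J · P⁻¹ where J is a Jordan canonical form, so e^{tB} = P · e^{tJ} · P⁻¹, and e^{tJ} can be computed block-by-block.

B has Jordan form
J =
  [6, 1, 0]
  [0, 6, 0]
  [0, 0, 6]
(up to reordering of blocks).

Per-block formulas:
  For a 1×1 block at λ = 6: exp(t · [6]) = [e^(6t)].
  For a 2×2 Jordan block J_2(6): exp(t · J_2(6)) = e^(6t)·(I + t·N), where N is the 2×2 nilpotent shift.

After assembling e^{tJ} and conjugating by P, we get:

e^{tB} =
  [-t*exp(6*t) + exp(6*t), t*exp(6*t), t*exp(6*t)]
  [-t*exp(6*t), t*exp(6*t) + exp(6*t), t*exp(6*t)]
  [0, 0, exp(6*t)]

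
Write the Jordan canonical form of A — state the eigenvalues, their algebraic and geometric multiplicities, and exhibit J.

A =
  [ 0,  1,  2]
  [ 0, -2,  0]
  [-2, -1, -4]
J_2(-2) ⊕ J_1(-2)

The characteristic polynomial is
  det(x·I − A) = x^3 + 6*x^2 + 12*x + 8 = (x + 2)^3

Eigenvalues and multiplicities (the geometric multiplicity of λ is n − rank(A − λI), which equals the number of Jordan blocks for λ):
  λ = -2: algebraic multiplicity = 3, geometric multiplicity = 2

Determining the block sizes for each eigenvalue:
  λ = -2: 2 blocks summing to 3 forces exactly one block of size 2 and the rest size 1 → block sizes [2, 1]

Assembling the blocks gives a Jordan form
J =
  [-2,  1,  0]
  [ 0, -2,  0]
  [ 0,  0, -2]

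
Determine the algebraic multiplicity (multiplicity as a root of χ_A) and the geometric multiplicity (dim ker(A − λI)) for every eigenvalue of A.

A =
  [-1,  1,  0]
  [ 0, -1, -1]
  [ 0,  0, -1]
λ = -1: alg = 3, geom = 1

Step 1 — factor the characteristic polynomial to read off the algebraic multiplicities:
  χ_A(x) = (x + 1)^3

Step 2 — compute geometric multiplicities via the rank-nullity identity g(λ) = n − rank(A − λI):
  rank(A − (-1)·I) = 2, so dim ker(A − (-1)·I) = n − 2 = 1

Summary:
  λ = -1: algebraic multiplicity = 3, geometric multiplicity = 1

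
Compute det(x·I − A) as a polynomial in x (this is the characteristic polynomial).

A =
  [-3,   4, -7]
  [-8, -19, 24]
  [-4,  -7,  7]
x^3 + 15*x^2 + 75*x + 125

Expanding det(x·I − A) (e.g. by cofactor expansion or by noting that A is similar to its Jordan form J, which has the same characteristic polynomial as A) gives
  χ_A(x) = x^3 + 15*x^2 + 75*x + 125
which factors as (x + 5)^3. The eigenvalues (with algebraic multiplicities) are λ = -5 with multiplicity 3.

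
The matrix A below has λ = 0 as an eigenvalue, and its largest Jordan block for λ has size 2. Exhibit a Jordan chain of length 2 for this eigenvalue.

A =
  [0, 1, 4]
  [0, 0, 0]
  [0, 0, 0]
A Jordan chain for λ = 0 of length 2:
v_1 = (1, 0, 0)ᵀ
v_2 = (0, 1, 0)ᵀ

Let N = A − (0)·I. We want v_2 with N^2 v_2 = 0 but N^1 v_2 ≠ 0; then v_{j-1} := N · v_j for j = 2, …, 2.

Pick v_2 = (0, 1, 0)ᵀ.
Then v_1 = N · v_2 = (1, 0, 0)ᵀ.

Sanity check: (A − (0)·I) v_1 = (0, 0, 0)ᵀ = 0. ✓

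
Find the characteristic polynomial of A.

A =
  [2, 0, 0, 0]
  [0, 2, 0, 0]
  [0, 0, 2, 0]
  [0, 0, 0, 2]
x^4 - 8*x^3 + 24*x^2 - 32*x + 16

Expanding det(x·I − A) (e.g. by cofactor expansion or by noting that A is similar to its Jordan form J, which has the same characteristic polynomial as A) gives
  χ_A(x) = x^4 - 8*x^3 + 24*x^2 - 32*x + 16
which factors as (x - 2)^4. The eigenvalues (with algebraic multiplicities) are λ = 2 with multiplicity 4.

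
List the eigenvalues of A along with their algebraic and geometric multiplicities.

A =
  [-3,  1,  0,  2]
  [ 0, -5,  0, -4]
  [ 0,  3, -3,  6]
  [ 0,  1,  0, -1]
λ = -3: alg = 4, geom = 3

Step 1 — factor the characteristic polynomial to read off the algebraic multiplicities:
  χ_A(x) = (x + 3)^4

Step 2 — compute geometric multiplicities via the rank-nullity identity g(λ) = n − rank(A − λI):
  rank(A − (-3)·I) = 1, so dim ker(A − (-3)·I) = n − 1 = 3

Summary:
  λ = -3: algebraic multiplicity = 4, geometric multiplicity = 3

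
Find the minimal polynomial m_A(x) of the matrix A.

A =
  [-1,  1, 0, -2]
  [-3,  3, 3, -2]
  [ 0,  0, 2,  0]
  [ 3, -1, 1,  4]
x^3 - 6*x^2 + 12*x - 8

The characteristic polynomial is χ_A(x) = (x - 2)^4, so the eigenvalues are known. The minimal polynomial is
  m_A(x) = Π_λ (x − λ)^{k_λ}
where k_λ is the size of the *largest* Jordan block for λ (equivalently, the smallest k with (A − λI)^k v = 0 for every generalised eigenvector v of λ).

  λ = 2: largest Jordan block has size 3, contributing (x − 2)^3

So m_A(x) = (x - 2)^3 = x^3 - 6*x^2 + 12*x - 8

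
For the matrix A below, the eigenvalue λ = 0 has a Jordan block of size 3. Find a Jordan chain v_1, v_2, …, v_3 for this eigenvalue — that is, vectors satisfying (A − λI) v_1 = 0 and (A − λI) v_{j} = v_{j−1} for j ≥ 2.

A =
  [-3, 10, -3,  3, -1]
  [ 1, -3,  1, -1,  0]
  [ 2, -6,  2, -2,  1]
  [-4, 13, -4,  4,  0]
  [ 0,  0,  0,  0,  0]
A Jordan chain for λ = 0 of length 3:
v_1 = (1, 0, 0, 1, 0)ᵀ
v_2 = (-3, 1, 2, -4, 0)ᵀ
v_3 = (1, 0, 0, 0, 0)ᵀ

Let N = A − (0)·I. We want v_3 with N^3 v_3 = 0 but N^2 v_3 ≠ 0; then v_{j-1} := N · v_j for j = 3, …, 2.

Pick v_3 = (1, 0, 0, 0, 0)ᵀ.
Then v_2 = N · v_3 = (-3, 1, 2, -4, 0)ᵀ.
Then v_1 = N · v_2 = (1, 0, 0, 1, 0)ᵀ.

Sanity check: (A − (0)·I) v_1 = (0, 0, 0, 0, 0)ᵀ = 0. ✓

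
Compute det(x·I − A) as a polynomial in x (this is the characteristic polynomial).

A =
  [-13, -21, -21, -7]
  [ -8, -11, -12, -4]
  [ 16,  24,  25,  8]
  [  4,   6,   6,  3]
x^4 - 4*x^3 + 6*x^2 - 4*x + 1

Expanding det(x·I − A) (e.g. by cofactor expansion or by noting that A is similar to its Jordan form J, which has the same characteristic polynomial as A) gives
  χ_A(x) = x^4 - 4*x^3 + 6*x^2 - 4*x + 1
which factors as (x - 1)^4. The eigenvalues (with algebraic multiplicities) are λ = 1 with multiplicity 4.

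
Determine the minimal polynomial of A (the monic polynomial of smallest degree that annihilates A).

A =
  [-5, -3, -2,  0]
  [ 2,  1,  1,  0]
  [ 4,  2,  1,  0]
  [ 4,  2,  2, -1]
x^3 + 3*x^2 + 3*x + 1

The characteristic polynomial is χ_A(x) = (x + 1)^4, so the eigenvalues are known. The minimal polynomial is
  m_A(x) = Π_λ (x − λ)^{k_λ}
where k_λ is the size of the *largest* Jordan block for λ (equivalently, the smallest k with (A − λI)^k v = 0 for every generalised eigenvector v of λ).

  λ = -1: largest Jordan block has size 3, contributing (x + 1)^3

So m_A(x) = (x + 1)^3 = x^3 + 3*x^2 + 3*x + 1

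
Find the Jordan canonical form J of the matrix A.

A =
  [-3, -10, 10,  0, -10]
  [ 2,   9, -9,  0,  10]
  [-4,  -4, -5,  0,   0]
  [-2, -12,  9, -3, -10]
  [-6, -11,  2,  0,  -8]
J_2(-3) ⊕ J_1(-3) ⊕ J_1(-3) ⊕ J_1(2)

The characteristic polynomial is
  det(x·I − A) = x^5 + 10*x^4 + 30*x^3 - 135*x - 162 = (x - 2)*(x + 3)^4

Eigenvalues and multiplicities (the geometric multiplicity of λ is n − rank(A − λI), which equals the number of Jordan blocks for λ):
  λ = -3: algebraic multiplicity = 4, geometric multiplicity = 3
  λ = 2: algebraic multiplicity = 1, geometric multiplicity = 1

Determining the block sizes for each eigenvalue:
  λ = -3: 3 blocks summing to 4 forces exactly one block of size 2 and the rest size 1 → block sizes [2, 1, 1]
  λ = 2: one block (gm = 1), so the single block has size am = 1 → block sizes [1]

Assembling the blocks gives a Jordan form
J =
  [-3,  1,  0,  0, 0]
  [ 0, -3,  0,  0, 0]
  [ 0,  0, -3,  0, 0]
  [ 0,  0,  0, -3, 0]
  [ 0,  0,  0,  0, 2]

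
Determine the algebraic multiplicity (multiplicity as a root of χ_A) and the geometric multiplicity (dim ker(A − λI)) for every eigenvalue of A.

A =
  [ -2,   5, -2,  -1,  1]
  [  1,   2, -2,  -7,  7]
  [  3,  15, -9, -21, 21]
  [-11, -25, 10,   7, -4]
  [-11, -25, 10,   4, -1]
λ = -3: alg = 3, geom = 2; λ = 3: alg = 2, geom = 1

Step 1 — factor the characteristic polynomial to read off the algebraic multiplicities:
  χ_A(x) = (x - 3)^2*(x + 3)^3

Step 2 — compute geometric multiplicities via the rank-nullity identity g(λ) = n − rank(A − λI):
  rank(A − (-3)·I) = 3, so dim ker(A − (-3)·I) = n − 3 = 2
  rank(A − (3)·I) = 4, so dim ker(A − (3)·I) = n − 4 = 1

Summary:
  λ = -3: algebraic multiplicity = 3, geometric multiplicity = 2
  λ = 3: algebraic multiplicity = 2, geometric multiplicity = 1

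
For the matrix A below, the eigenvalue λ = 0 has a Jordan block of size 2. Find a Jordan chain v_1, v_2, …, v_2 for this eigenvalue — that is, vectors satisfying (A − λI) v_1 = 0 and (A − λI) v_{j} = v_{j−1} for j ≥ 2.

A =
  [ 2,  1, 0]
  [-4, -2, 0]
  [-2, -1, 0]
A Jordan chain for λ = 0 of length 2:
v_1 = (2, -4, -2)ᵀ
v_2 = (1, 0, 0)ᵀ

Let N = A − (0)·I. We want v_2 with N^2 v_2 = 0 but N^1 v_2 ≠ 0; then v_{j-1} := N · v_j for j = 2, …, 2.

Pick v_2 = (1, 0, 0)ᵀ.
Then v_1 = N · v_2 = (2, -4, -2)ᵀ.

Sanity check: (A − (0)·I) v_1 = (0, 0, 0)ᵀ = 0. ✓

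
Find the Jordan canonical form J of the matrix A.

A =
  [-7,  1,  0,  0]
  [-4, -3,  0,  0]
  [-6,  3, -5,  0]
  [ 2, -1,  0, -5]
J_2(-5) ⊕ J_1(-5) ⊕ J_1(-5)

The characteristic polynomial is
  det(x·I − A) = x^4 + 20*x^3 + 150*x^2 + 500*x + 625 = (x + 5)^4

Eigenvalues and multiplicities (the geometric multiplicity of λ is n − rank(A − λI), which equals the number of Jordan blocks for λ):
  λ = -5: algebraic multiplicity = 4, geometric multiplicity = 3

Determining the block sizes for each eigenvalue:
  λ = -5: 3 blocks summing to 4 forces exactly one block of size 2 and the rest size 1 → block sizes [2, 1, 1]

Assembling the blocks gives a Jordan form
J =
  [-5,  1,  0,  0]
  [ 0, -5,  0,  0]
  [ 0,  0, -5,  0]
  [ 0,  0,  0, -5]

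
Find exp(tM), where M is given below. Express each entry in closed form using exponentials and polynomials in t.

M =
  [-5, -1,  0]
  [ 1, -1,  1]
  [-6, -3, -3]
e^{tM} =
  [3*t^2*exp(-3*t)/2 - 2*t*exp(-3*t) + exp(-3*t), -t*exp(-3*t), -t^2*exp(-3*t)/2]
  [-3*t^2*exp(-3*t) + t*exp(-3*t), 2*t*exp(-3*t) + exp(-3*t), t^2*exp(-3*t) + t*exp(-3*t)]
  [9*t^2*exp(-3*t)/2 - 6*t*exp(-3*t), -3*t*exp(-3*t), -3*t^2*exp(-3*t)/2 + exp(-3*t)]

Strategy: write M = P · J · P⁻¹ where J is a Jordan canonical form, so e^{tM} = P · e^{tJ} · P⁻¹, and e^{tJ} can be computed block-by-block.

M has Jordan form
J =
  [-3,  1,  0]
  [ 0, -3,  1]
  [ 0,  0, -3]
(up to reordering of blocks).

Per-block formulas:
  For a 3×3 Jordan block J_3(-3): exp(t · J_3(-3)) = e^(-3t)·(I + t·N + (t^2/2)·N^2), where N is the 3×3 nilpotent shift.

After assembling e^{tJ} and conjugating by P, we get:

e^{tM} =
  [3*t^2*exp(-3*t)/2 - 2*t*exp(-3*t) + exp(-3*t), -t*exp(-3*t), -t^2*exp(-3*t)/2]
  [-3*t^2*exp(-3*t) + t*exp(-3*t), 2*t*exp(-3*t) + exp(-3*t), t^2*exp(-3*t) + t*exp(-3*t)]
  [9*t^2*exp(-3*t)/2 - 6*t*exp(-3*t), -3*t*exp(-3*t), -3*t^2*exp(-3*t)/2 + exp(-3*t)]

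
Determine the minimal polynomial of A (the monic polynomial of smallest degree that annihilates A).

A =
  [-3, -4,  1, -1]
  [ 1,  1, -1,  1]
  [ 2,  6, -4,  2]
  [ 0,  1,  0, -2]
x^3 + 6*x^2 + 12*x + 8

The characteristic polynomial is χ_A(x) = (x + 2)^4, so the eigenvalues are known. The minimal polynomial is
  m_A(x) = Π_λ (x − λ)^{k_λ}
where k_λ is the size of the *largest* Jordan block for λ (equivalently, the smallest k with (A − λI)^k v = 0 for every generalised eigenvector v of λ).

  λ = -2: largest Jordan block has size 3, contributing (x + 2)^3

So m_A(x) = (x + 2)^3 = x^3 + 6*x^2 + 12*x + 8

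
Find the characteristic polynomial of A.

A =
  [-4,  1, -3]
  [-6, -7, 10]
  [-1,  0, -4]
x^3 + 15*x^2 + 75*x + 125

Expanding det(x·I − A) (e.g. by cofactor expansion or by noting that A is similar to its Jordan form J, which has the same characteristic polynomial as A) gives
  χ_A(x) = x^3 + 15*x^2 + 75*x + 125
which factors as (x + 5)^3. The eigenvalues (with algebraic multiplicities) are λ = -5 with multiplicity 3.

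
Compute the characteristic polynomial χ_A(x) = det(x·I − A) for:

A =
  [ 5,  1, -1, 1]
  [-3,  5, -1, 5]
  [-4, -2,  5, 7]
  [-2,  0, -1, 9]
x^4 - 24*x^3 + 216*x^2 - 864*x + 1296

Expanding det(x·I − A) (e.g. by cofactor expansion or by noting that A is similar to its Jordan form J, which has the same characteristic polynomial as A) gives
  χ_A(x) = x^4 - 24*x^3 + 216*x^2 - 864*x + 1296
which factors as (x - 6)^4. The eigenvalues (with algebraic multiplicities) are λ = 6 with multiplicity 4.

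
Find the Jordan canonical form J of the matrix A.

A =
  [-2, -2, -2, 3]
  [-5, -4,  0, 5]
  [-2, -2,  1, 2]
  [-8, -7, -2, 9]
J_3(1) ⊕ J_1(1)

The characteristic polynomial is
  det(x·I − A) = x^4 - 4*x^3 + 6*x^2 - 4*x + 1 = (x - 1)^4

Eigenvalues and multiplicities (the geometric multiplicity of λ is n − rank(A − λI), which equals the number of Jordan blocks for λ):
  λ = 1: algebraic multiplicity = 4, geometric multiplicity = 2

Determining the block sizes for each eigenvalue:
  λ = 1: with am = 4 and gm = 2, the partition is not yet determined (e.g. several partitions of 4 into 2 parts exist). Let N = A − (1)·I. Computing rank(N^1) = 2, rank(N^2) = 1, rank(N^3) = 0; the number of blocks of size ≥ j is rank(N^{j−1}) − rank(N^j), giving [2, 1, 1]. So we have 1 block(s) of size 3, 1 block(s) of size 1 → block sizes [3, 1]

Assembling the blocks gives a Jordan form
J =
  [1, 1, 0, 0]
  [0, 1, 1, 0]
  [0, 0, 1, 0]
  [0, 0, 0, 1]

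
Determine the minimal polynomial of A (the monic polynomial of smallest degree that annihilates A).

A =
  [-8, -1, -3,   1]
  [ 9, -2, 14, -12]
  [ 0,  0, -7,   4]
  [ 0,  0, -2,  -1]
x^4 + 18*x^3 + 120*x^2 + 350*x + 375

The characteristic polynomial is χ_A(x) = (x + 3)*(x + 5)^3, so the eigenvalues are known. The minimal polynomial is
  m_A(x) = Π_λ (x − λ)^{k_λ}
where k_λ is the size of the *largest* Jordan block for λ (equivalently, the smallest k with (A − λI)^k v = 0 for every generalised eigenvector v of λ).

  λ = -5: largest Jordan block has size 3, contributing (x + 5)^3
  λ = -3: largest Jordan block has size 1, contributing (x + 3)

So m_A(x) = (x + 3)*(x + 5)^3 = x^4 + 18*x^3 + 120*x^2 + 350*x + 375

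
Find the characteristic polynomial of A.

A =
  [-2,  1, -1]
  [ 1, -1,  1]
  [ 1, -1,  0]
x^3 + 3*x^2 + 3*x + 1

Expanding det(x·I − A) (e.g. by cofactor expansion or by noting that A is similar to its Jordan form J, which has the same characteristic polynomial as A) gives
  χ_A(x) = x^3 + 3*x^2 + 3*x + 1
which factors as (x + 1)^3. The eigenvalues (with algebraic multiplicities) are λ = -1 with multiplicity 3.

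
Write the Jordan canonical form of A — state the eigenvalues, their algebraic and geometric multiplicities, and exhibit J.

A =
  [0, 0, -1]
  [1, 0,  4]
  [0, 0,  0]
J_3(0)

The characteristic polynomial is
  det(x·I − A) = x^3

Eigenvalues and multiplicities (the geometric multiplicity of λ is n − rank(A − λI), which equals the number of Jordan blocks for λ):
  λ = 0: algebraic multiplicity = 3, geometric multiplicity = 1

Determining the block sizes for each eigenvalue:
  λ = 0: one block (gm = 1), so the single block has size am = 3 → block sizes [3]

Assembling the blocks gives a Jordan form
J =
  [0, 1, 0]
  [0, 0, 1]
  [0, 0, 0]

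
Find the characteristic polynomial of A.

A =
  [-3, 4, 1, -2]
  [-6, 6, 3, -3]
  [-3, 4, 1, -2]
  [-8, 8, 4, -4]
x^4

Expanding det(x·I − A) (e.g. by cofactor expansion or by noting that A is similar to its Jordan form J, which has the same characteristic polynomial as A) gives
  χ_A(x) = x^4
which factors as x^4. The eigenvalues (with algebraic multiplicities) are λ = 0 with multiplicity 4.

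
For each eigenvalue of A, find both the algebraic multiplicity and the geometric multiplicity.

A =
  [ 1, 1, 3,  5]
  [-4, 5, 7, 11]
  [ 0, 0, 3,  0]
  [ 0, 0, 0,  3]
λ = 3: alg = 4, geom = 2

Step 1 — factor the characteristic polynomial to read off the algebraic multiplicities:
  χ_A(x) = (x - 3)^4

Step 2 — compute geometric multiplicities via the rank-nullity identity g(λ) = n − rank(A − λI):
  rank(A − (3)·I) = 2, so dim ker(A − (3)·I) = n − 2 = 2

Summary:
  λ = 3: algebraic multiplicity = 4, geometric multiplicity = 2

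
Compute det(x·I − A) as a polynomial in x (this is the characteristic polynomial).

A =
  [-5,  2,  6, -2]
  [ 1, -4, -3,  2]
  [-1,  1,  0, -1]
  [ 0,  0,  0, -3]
x^4 + 12*x^3 + 54*x^2 + 108*x + 81

Expanding det(x·I − A) (e.g. by cofactor expansion or by noting that A is similar to its Jordan form J, which has the same characteristic polynomial as A) gives
  χ_A(x) = x^4 + 12*x^3 + 54*x^2 + 108*x + 81
which factors as (x + 3)^4. The eigenvalues (with algebraic multiplicities) are λ = -3 with multiplicity 4.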